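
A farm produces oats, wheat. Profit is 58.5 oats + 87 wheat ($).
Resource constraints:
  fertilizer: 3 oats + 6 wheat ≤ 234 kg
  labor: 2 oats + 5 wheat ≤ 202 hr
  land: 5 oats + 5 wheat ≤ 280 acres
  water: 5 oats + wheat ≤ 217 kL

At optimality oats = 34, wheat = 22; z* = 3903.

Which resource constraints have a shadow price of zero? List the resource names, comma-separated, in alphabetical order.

labor, water

fertilizer: 234/234 (binding)
labor: 178/202 (slack 24)
land: 280/280 (binding)
water: 192/217 (slack 25)
By complementary slackness, a constraint with positive slack has shadow price 0 → labor, water.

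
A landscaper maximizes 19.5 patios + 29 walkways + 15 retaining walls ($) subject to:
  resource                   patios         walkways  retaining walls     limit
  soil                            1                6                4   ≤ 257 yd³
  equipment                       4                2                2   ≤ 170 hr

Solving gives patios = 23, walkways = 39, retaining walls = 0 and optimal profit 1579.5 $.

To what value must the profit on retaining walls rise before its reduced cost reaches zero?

22

Both soil and equipment are binding at x*.
Dual feasibility on the basic columns requires 1·y_soil + 4·y_equipment = 19.5, 6·y_soil + 2·y_equipment = 29.
Solving: y_soil = 3.5, y_equipment = 4.
retaining walls enters the basis when its profit ≥ yᵀa₃ = 3.5·4 + 4·2 = 22.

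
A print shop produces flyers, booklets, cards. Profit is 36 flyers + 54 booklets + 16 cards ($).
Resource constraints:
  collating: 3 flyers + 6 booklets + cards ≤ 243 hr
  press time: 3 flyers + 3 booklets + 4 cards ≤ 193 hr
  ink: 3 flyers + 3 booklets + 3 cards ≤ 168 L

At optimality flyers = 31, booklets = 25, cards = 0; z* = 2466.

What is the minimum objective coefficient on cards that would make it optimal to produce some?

Check each constraint at x*: collating 243/243 (tight); press time 168/193 (slack 25); ink 168/168 (tight).
By complementary slackness, y = 0 for the non-binding constraint.
The binding rows give the dual system: 3·y_collating + 3·y_ink = 36 and 6·y_collating + 3·y_ink = 54.
Solving: y_collating = 6, y_ink = 6.
cards enters the basis when its profit ≥ yᵀa₃ = 6·1 + 6·3 = 24.

24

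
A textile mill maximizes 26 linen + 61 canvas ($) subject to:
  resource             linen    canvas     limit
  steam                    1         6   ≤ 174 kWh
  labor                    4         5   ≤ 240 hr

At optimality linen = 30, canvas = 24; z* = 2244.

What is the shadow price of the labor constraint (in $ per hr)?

5

Check each constraint at x*: steam 174/174 (tight); labor 240/240 (tight).
Dual feasibility on the basic columns requires 1·y_steam + 4·y_labor = 26, 6·y_steam + 5·y_labor = 61.
This yields shadow prices y_steam = 6, y_labor = 5.
Shadow price of labor = 5.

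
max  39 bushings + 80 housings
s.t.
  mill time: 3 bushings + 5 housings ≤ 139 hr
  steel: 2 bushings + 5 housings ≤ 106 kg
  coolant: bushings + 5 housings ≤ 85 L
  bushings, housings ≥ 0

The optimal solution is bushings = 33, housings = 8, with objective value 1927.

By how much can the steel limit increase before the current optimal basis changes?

Binding constraints: mill time, steel. The basis is B = [[3,5],[2,5]] with det 5.
Per unit increase in steel, x* moves by d = (-1, 0.6).
The basis stays optimal until coolant becomes binding; allowable increase = 6 kg.

6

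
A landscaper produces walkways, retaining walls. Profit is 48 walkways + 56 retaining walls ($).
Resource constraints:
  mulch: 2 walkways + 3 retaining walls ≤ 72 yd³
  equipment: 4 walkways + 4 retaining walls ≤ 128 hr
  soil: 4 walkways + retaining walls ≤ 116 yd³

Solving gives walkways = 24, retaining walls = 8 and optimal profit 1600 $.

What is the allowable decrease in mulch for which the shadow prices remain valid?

Binding constraints: mulch, equipment. The basis is B = [[2,3],[4,4]] with det -4.
Per unit decrease in mulch, x* moves by d = (1, -1).
The basis stays optimal until soil becomes binding; allowable decrease = 4 yd³.

4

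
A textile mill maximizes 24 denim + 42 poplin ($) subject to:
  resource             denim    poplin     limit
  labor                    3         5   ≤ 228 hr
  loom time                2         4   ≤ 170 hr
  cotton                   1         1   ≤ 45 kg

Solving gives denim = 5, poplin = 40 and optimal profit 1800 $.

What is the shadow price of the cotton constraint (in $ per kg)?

6

Check each constraint at x*: labor 215/228 (slack 13); loom time 170/170 (tight); cotton 45/45 (tight).
Since labor is not tight, its dual is 0.
From A_Bᵀ y = c: 2·y_loom time + 1·y_cotton = 24; 4·y_loom time + 1·y_cotton = 42.
This yields shadow prices y_loom time = 9, y_cotton = 6.
Shadow price of cotton = 6.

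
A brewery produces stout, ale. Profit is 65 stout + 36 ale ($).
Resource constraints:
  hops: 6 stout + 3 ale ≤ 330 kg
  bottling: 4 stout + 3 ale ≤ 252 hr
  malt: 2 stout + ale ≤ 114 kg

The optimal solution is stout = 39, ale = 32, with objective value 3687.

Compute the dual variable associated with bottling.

At the optimum: hops uses 330 of 330 (binding); bottling uses 252 of 252 (binding); malt uses 110 of 114 (slack = 4).
Slack constraints have shadow price 0 (complementary slackness).
Dual feasibility on the basic columns requires 6·y_hops + 4·y_bottling = 65, 3·y_hops + 3·y_bottling = 36.
Solving: y_hops = 8.5, y_bottling = 3.5.
Shadow price of bottling = 3.5.

3.5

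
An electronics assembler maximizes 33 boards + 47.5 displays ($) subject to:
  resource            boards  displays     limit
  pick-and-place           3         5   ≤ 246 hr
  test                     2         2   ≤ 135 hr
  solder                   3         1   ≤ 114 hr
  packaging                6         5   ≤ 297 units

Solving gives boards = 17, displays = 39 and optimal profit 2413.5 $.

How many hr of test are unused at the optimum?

23

test used = 2·17 + 2·39 = 112; slack = 135 − 112 = 23.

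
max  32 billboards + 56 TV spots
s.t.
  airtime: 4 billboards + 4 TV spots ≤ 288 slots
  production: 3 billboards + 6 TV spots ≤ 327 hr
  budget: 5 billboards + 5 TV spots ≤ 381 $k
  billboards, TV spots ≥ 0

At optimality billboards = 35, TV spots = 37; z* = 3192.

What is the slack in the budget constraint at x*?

21

budget used = 5·35 + 5·37 = 360; slack = 381 − 360 = 21.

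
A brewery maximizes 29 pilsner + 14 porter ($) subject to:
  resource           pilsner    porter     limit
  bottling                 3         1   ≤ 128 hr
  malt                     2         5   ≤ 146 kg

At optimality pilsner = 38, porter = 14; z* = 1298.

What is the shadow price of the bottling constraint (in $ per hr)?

9

At the optimum: bottling uses 128 of 128 (binding); malt uses 146 of 146 (binding).
From A_Bᵀ y = c: 3·y_bottling + 2·y_malt = 29; 1·y_bottling + 5·y_malt = 14.
This yields shadow prices y_bottling = 9, y_malt = 1.
Shadow price of bottling = 9.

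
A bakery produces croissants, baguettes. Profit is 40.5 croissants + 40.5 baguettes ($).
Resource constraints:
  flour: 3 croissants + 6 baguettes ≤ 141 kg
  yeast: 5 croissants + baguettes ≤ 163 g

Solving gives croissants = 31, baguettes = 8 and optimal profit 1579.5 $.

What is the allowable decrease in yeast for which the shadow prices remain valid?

139.5

Binding constraints: flour, yeast. The basis is B = [[3,6],[5,1]] with det -27.
Per unit decrease in yeast, x* moves by d = (-0.2222, 0.1111).
The basis stays optimal until croissants reaches 0; allowable decrease = 139.5 g.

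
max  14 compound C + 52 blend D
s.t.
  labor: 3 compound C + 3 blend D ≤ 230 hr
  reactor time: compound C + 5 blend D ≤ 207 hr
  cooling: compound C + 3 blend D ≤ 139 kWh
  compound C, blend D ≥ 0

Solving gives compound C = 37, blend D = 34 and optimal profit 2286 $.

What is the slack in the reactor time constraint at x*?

reactor time used = 1·37 + 5·34 = 207; slack = 207 − 207 = 0.

0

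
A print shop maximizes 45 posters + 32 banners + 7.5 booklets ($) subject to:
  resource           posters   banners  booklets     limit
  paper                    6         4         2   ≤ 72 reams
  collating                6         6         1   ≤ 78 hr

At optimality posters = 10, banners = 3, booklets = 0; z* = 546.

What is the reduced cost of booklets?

Check each constraint at x*: paper 72/72 (tight); collating 78/78 (tight).
The binding rows give the dual system: 6·y_paper + 6·y_collating = 45 and 4·y_paper + 6·y_collating = 32.
This yields shadow prices y_paper = 6.5, y_collating = 1.
Reduced cost of booklets: c₃ − yᵀa₃ = 7.5 − (6.5·2 + 1·1) = 7.5 − 14 = -6.5.

-6.5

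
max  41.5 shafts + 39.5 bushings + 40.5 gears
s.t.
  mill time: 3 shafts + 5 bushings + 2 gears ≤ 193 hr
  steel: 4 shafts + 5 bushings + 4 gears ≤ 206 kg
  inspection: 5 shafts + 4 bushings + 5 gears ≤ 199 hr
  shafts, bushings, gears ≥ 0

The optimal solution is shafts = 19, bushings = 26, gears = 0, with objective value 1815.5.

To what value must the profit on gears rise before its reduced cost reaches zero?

Binding: steel and inspection. Non-binding: mill time (6 unused).
Since mill time is not tight, its dual is 0.
The binding rows give the dual system: 4·y_steel + 5·y_inspection = 41.5 and 5·y_steel + 4·y_inspection = 39.5.
Solving: y_steel = 3.5, y_inspection = 5.5.
gears enters the basis when its profit ≥ yᵀa₃ = 3.5·4 + 5.5·5 = 41.5.

41.5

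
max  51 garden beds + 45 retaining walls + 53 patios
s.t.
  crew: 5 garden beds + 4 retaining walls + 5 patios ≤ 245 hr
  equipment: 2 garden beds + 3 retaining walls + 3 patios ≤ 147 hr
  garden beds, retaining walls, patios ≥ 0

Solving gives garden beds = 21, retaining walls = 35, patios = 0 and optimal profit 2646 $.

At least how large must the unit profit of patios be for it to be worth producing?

At the optimum: crew uses 245 of 245 (binding); equipment uses 147 of 147 (binding).
Dual feasibility on the basic columns requires 5·y_crew + 2·y_equipment = 51, 4·y_crew + 3·y_equipment = 45.
→ y_crew = 9 and y_equipment = 3.
patios enters the basis when its profit ≥ yᵀa₃ = 9·5 + 3·3 = 54.

54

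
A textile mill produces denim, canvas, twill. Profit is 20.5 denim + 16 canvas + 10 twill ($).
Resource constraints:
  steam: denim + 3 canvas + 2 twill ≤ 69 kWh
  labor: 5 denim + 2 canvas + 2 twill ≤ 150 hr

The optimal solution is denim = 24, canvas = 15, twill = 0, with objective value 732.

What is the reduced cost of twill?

-3

Check each constraint at x*: steam 69/69 (tight); labor 150/150 (tight).
From A_Bᵀ y = c: 1·y_steam + 5·y_labor = 20.5; 3·y_steam + 2·y_labor = 16.
This yields shadow prices y_steam = 3, y_labor = 3.5.
Reduced cost of twill: c₃ − yᵀa₃ = 10 − (3·2 + 3.5·2) = 10 − 13 = -3.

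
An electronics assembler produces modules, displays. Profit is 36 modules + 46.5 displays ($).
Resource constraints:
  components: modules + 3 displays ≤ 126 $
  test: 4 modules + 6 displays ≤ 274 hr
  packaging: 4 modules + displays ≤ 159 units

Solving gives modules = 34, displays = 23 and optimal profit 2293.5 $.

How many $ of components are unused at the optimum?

23

components used = 1·34 + 3·23 = 103; slack = 126 − 103 = 23.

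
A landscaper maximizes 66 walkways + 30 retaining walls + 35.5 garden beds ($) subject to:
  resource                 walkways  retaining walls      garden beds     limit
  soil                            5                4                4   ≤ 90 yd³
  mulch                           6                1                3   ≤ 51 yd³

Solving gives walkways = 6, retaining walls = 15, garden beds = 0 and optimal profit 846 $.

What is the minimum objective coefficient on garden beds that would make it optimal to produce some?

Both soil and mulch are binding at x*.
Dual feasibility on the basic columns requires 5·y_soil + 6·y_mulch = 66, 4·y_soil + 1·y_mulch = 30.
This yields shadow prices y_soil = 6, y_mulch = 6.
garden beds enters the basis when its profit ≥ yᵀa₃ = 6·4 + 6·3 = 42.

42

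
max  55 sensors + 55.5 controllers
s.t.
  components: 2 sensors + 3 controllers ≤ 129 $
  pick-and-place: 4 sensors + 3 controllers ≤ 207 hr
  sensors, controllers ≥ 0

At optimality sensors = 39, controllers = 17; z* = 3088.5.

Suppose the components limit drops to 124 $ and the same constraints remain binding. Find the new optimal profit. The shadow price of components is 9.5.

Δb = -5, so new z* = 3088.5 + (9.5)·(-5) = 3088.5 − 47.5 = 3041.

3041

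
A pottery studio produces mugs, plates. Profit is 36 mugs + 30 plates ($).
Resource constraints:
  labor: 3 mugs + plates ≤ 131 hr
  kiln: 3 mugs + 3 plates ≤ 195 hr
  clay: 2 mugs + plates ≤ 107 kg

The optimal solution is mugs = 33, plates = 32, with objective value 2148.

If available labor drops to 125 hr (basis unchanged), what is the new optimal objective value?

2130

At the optimum: labor uses 131 of 131 (binding); kiln uses 195 of 195 (binding); clay uses 98 of 107 (slack = 9).
By complementary slackness, y = 0 for the non-binding constraint.
The binding rows give the dual system: 3·y_labor + 3·y_kiln = 36 and 1·y_labor + 3·y_kiln = 30.
Solving: y_labor = 3, y_kiln = 9.
Δz = y_labor·Δb = 3 × (-6) = -18, so new z* = 2148 − 18 = 2130.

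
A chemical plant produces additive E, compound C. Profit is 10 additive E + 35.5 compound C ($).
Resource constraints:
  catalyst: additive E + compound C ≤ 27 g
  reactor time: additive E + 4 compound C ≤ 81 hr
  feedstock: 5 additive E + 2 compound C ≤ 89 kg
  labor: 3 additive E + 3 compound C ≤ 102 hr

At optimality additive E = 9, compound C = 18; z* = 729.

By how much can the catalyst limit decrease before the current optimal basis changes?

6.75

Binding constraints: catalyst, reactor time. The basis is B = [[1,1],[1,4]] with det 3.
Per unit decrease in catalyst, x* moves by d = (-1.3333, 0.3333).
The basis stays optimal until additive E reaches 0; allowable decrease = 6.75 g.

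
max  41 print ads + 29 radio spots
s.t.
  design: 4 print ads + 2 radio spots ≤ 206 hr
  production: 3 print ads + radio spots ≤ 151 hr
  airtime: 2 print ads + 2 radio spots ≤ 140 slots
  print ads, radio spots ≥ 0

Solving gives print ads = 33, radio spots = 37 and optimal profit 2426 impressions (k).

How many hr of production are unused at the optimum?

production used = 3·33 + 1·37 = 136; slack = 151 − 136 = 15.

15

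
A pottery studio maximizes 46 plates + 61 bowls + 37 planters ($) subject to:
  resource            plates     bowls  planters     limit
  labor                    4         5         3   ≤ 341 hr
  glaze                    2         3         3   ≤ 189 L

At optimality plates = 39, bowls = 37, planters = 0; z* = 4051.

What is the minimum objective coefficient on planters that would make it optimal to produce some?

At the optimum: labor uses 341 of 341 (binding); glaze uses 189 of 189 (binding).
The binding rows give the dual system: 4·y_labor + 2·y_glaze = 46 and 5·y_labor + 3·y_glaze = 61.
This yields shadow prices y_labor = 8, y_glaze = 7.
planters enters the basis when its profit ≥ yᵀa₃ = 8·3 + 7·3 = 45.

45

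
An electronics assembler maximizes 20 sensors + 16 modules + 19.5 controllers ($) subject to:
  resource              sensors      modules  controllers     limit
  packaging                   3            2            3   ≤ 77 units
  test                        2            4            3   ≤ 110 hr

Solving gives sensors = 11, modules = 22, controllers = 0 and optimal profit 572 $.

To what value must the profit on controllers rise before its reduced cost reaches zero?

21

At the optimum: packaging uses 77 of 77 (binding); test uses 110 of 110 (binding).
Dual feasibility on the basic columns requires 3·y_packaging + 2·y_test = 20, 2·y_packaging + 4·y_test = 16.
→ y_packaging = 6 and y_test = 1.
controllers enters the basis when its profit ≥ yᵀa₃ = 6·3 + 1·3 = 21.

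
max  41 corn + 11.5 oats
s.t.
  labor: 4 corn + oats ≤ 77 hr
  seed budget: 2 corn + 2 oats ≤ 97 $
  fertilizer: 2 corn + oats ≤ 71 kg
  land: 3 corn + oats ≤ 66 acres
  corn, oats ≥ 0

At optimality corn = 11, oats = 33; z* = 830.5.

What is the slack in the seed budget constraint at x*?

seed budget used = 2·11 + 2·33 = 88; slack = 97 − 88 = 9.

9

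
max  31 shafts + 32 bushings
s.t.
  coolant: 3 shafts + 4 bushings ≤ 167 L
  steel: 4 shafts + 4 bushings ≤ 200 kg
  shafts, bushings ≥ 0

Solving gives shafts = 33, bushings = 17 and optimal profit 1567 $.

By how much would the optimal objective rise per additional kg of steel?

7

Both coolant and steel are binding at x*.
From A_Bᵀ y = c: 3·y_coolant + 4·y_steel = 31; 4·y_coolant + 4·y_steel = 32.
→ y_coolant = 1 and y_steel = 7.
Shadow price of steel = 7.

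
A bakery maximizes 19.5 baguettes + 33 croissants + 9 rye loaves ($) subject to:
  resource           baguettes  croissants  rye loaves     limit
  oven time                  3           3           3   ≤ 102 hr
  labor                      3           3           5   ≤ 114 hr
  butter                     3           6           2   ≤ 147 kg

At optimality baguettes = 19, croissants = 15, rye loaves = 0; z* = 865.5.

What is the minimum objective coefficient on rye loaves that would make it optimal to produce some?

15

Check each constraint at x*: oven time 102/102 (tight); labor 102/114 (slack 12); butter 147/147 (tight).
By complementary slackness, y = 0 for the non-binding constraint.
From A_Bᵀ y = c: 3·y_oven time + 3·y_butter = 19.5; 3·y_oven time + 6·y_butter = 33.
→ y_oven time = 2 and y_butter = 4.5.
rye loaves enters the basis when its profit ≥ yᵀa₃ = 2·3 + 4.5·2 = 15.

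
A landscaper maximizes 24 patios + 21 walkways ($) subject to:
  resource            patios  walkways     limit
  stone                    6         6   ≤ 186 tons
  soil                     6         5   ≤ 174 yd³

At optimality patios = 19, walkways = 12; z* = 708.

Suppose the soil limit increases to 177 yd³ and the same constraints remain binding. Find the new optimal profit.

At the optimum: stone uses 186 of 186 (binding); soil uses 174 of 174 (binding).
The binding rows give the dual system: 6·y_stone + 6·y_soil = 24 and 6·y_stone + 5·y_soil = 21.
→ y_stone = 1 and y_soil = 3.
Δz = y_soil·Δb = 3 × (3) = 9, so new z* = 708 + 9 = 717.

717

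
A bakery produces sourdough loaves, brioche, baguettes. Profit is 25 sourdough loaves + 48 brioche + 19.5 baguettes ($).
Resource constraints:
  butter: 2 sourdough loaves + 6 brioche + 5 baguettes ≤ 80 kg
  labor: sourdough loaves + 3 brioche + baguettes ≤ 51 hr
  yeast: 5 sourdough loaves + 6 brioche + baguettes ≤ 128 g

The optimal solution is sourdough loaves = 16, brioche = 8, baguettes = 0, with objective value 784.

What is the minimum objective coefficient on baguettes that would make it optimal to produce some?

Check each constraint at x*: butter 80/80 (tight); labor 40/51 (slack 11); yeast 128/128 (tight).
Slack constraints have shadow price 0 (complementary slackness).
Dual feasibility on the basic columns requires 2·y_butter + 5·y_yeast = 25, 6·y_butter + 6·y_yeast = 48.
→ y_butter = 5 and y_yeast = 3.
baguettes enters the basis when its profit ≥ yᵀa₃ = 5·5 + 3·1 = 28.

28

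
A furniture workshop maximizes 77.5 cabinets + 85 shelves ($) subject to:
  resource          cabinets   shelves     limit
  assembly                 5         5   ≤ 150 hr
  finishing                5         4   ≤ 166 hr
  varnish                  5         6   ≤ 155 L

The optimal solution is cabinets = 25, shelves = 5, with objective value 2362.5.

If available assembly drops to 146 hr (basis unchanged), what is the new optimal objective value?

At the optimum: assembly uses 150 of 150 (binding); finishing uses 145 of 166 (slack = 21); varnish uses 155 of 155 (binding).
Slack constraints have shadow price 0 (complementary slackness).
Dual feasibility on the basic columns requires 5·y_assembly + 5·y_varnish = 77.5, 5·y_assembly + 6·y_varnish = 85.
This yields shadow prices y_assembly = 8, y_varnish = 7.5.
Δz = y_assembly·Δb = 8 × (-4) = -32, so new z* = 2362.5 − 32 = 2330.5.

2330.5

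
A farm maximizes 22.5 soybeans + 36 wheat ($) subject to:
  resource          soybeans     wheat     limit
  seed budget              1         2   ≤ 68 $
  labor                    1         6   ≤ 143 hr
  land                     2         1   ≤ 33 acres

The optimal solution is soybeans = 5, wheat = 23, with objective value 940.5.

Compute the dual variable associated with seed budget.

At the optimum: seed budget uses 51 of 68 (slack = 17); labor uses 143 of 143 (binding); land uses 33 of 33 (binding).
Since seed budget is not tight, its dual is 0.
The binding rows give the dual system: 1·y_labor + 2·y_land = 22.5 and 6·y_labor + 1·y_land = 36.
Solving: y_labor = 4.5, y_land = 9.
Shadow price of seed budget = 0.

0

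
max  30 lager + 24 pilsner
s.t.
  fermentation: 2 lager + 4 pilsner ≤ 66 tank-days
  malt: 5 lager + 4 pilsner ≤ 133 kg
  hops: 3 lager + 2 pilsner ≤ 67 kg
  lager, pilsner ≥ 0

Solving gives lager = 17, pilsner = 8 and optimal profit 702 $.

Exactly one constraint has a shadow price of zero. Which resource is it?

malt

fermentation: 66/66 (binding)
malt: 117/133 (slack 16)
hops: 67/67 (binding)
By complementary slackness, a constraint with positive slack has shadow price 0 → malt.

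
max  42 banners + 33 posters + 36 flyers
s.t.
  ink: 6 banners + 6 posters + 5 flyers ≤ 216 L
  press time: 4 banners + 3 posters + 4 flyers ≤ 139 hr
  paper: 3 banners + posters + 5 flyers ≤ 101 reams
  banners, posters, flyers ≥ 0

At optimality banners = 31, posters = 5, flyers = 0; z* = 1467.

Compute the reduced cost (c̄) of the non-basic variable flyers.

-5

Check each constraint at x*: ink 216/216 (tight); press time 139/139 (tight); paper 98/101 (slack 3).
By complementary slackness, y = 0 for the non-binding constraint.
The binding rows give the dual system: 6·y_ink + 4·y_press time = 42 and 6·y_ink + 3·y_press time = 33.
Solving: y_ink = 1, y_press time = 9.
Reduced cost of flyers: c₃ − yᵀa₃ = 36 − (1·5 + 9·4) = 36 − 41 = -5.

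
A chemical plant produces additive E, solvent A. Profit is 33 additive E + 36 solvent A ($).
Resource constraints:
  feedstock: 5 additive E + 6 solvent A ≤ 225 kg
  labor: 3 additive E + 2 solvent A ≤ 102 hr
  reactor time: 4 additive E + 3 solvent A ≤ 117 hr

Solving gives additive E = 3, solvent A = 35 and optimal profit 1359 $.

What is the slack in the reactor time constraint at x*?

reactor time used = 4·3 + 3·35 = 117; slack = 117 − 117 = 0.

0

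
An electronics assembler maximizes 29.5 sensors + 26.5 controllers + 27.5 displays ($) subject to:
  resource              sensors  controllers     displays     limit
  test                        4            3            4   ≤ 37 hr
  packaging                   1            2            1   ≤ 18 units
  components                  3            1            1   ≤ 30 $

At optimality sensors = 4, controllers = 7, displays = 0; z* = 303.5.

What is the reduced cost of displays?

-2

Binding: test and packaging. Non-binding: components (11 unused).
By complementary slackness, y = 0 for the non-binding constraint.
The binding rows give the dual system: 4·y_test + 1·y_packaging = 29.5 and 3·y_test + 2·y_packaging = 26.5.
This yields shadow prices y_test = 6.5, y_packaging = 3.5.
Reduced cost of displays: c₃ − yᵀa₃ = 27.5 − (6.5·4 + 3.5·1) = 27.5 − 29.5 = -2.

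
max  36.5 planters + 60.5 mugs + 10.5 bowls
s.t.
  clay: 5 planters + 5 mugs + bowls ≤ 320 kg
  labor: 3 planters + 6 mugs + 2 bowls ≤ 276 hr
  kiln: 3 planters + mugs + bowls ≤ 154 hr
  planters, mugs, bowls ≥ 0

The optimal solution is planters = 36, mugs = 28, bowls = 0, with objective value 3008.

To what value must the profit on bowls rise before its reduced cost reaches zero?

18.5

Check each constraint at x*: clay 320/320 (tight); labor 276/276 (tight); kiln 136/154 (slack 18).
Since kiln is not tight, its dual is 0.
Dual feasibility on the basic columns requires 5·y_clay + 3·y_labor = 36.5, 5·y_clay + 6·y_labor = 60.5.
Solving: y_clay = 2.5, y_labor = 8.
bowls enters the basis when its profit ≥ yᵀa₃ = 2.5·1 + 8·2 = 18.5.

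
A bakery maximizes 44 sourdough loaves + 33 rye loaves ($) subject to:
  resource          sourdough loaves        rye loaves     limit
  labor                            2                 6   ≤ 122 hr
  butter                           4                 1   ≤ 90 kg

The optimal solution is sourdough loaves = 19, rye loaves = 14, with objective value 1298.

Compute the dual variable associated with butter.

Check each constraint at x*: labor 122/122 (tight); butter 90/90 (tight).
Dual feasibility on the basic columns requires 2·y_labor + 4·y_butter = 44, 6·y_labor + 1·y_butter = 33.
Solving: y_labor = 4, y_butter = 9.
Shadow price of butter = 9.

9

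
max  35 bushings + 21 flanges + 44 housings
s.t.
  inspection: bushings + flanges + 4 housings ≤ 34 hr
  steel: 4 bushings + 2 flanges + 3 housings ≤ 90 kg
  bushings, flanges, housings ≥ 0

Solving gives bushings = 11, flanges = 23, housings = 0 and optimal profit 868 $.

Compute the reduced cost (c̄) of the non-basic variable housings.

-5

At the optimum: inspection uses 34 of 34 (binding); steel uses 90 of 90 (binding).
Dual feasibility on the basic columns requires 1·y_inspection + 4·y_steel = 35, 1·y_inspection + 2·y_steel = 21.
Solving: y_inspection = 7, y_steel = 7.
Reduced cost of housings: c₃ − yᵀa₃ = 44 − (7·4 + 7·3) = 44 − 49 = -5.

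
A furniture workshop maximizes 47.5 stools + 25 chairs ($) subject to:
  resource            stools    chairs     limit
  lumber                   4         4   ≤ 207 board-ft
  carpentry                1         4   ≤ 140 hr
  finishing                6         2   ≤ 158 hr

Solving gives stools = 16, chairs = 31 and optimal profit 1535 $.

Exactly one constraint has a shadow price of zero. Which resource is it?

lumber: 188/207 (slack 19)
carpentry: 140/140 (binding)
finishing: 158/158 (binding)
By complementary slackness, a constraint with positive slack has shadow price 0 → lumber.

lumber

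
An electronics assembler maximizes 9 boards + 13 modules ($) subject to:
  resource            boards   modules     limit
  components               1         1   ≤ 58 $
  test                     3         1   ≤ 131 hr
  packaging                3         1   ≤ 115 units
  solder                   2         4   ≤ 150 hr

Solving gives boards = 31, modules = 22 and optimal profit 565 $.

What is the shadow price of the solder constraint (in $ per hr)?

Binding: packaging and solder. Non-binding: components (5 unused), test (16 unused).
Since components, test are not tight, their duals are 0.
Dual feasibility on the basic columns requires 3·y_packaging + 2·y_solder = 9, 1·y_packaging + 4·y_solder = 13.
This yields shadow prices y_packaging = 1, y_solder = 3.
Shadow price of solder = 3.

3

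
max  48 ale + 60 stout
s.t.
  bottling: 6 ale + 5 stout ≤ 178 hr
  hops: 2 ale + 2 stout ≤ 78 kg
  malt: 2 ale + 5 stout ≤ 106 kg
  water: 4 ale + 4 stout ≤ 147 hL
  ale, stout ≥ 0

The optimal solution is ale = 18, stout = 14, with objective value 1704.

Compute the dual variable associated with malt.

6

Binding: bottling and malt. Non-binding: hops (14 unused), water (19 unused).
Since hops, water are not tight, their duals are 0.
Dual feasibility on the basic columns requires 6·y_bottling + 2·y_malt = 48, 5·y_bottling + 5·y_malt = 60.
This yields shadow prices y_bottling = 6, y_malt = 6.
Shadow price of malt = 6.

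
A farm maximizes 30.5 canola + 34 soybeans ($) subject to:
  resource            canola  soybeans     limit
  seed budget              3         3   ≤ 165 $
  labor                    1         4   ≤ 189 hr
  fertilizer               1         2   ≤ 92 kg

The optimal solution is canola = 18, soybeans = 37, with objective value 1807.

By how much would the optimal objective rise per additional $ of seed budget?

At the optimum: seed budget uses 165 of 165 (binding); labor uses 166 of 189 (slack = 23); fertilizer uses 92 of 92 (binding).
Since labor is not tight, its dual is 0.
The binding rows give the dual system: 3·y_seed budget + 1·y_fertilizer = 30.5 and 3·y_seed budget + 2·y_fertilizer = 34.
This yields shadow prices y_seed budget = 9, y_fertilizer = 3.5.
Shadow price of seed budget = 9.

9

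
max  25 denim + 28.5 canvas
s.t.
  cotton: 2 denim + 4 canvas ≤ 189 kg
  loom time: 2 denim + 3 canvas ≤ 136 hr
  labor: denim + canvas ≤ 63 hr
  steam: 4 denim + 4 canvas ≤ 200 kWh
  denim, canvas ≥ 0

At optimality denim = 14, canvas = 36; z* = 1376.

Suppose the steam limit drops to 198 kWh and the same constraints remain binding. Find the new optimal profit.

Binding: loom time and steam. Non-binding: cotton (17 unused), labor (13 unused).
Slack constraints have shadow price 0 (complementary slackness).
The binding rows give the dual system: 2·y_loom time + 4·y_steam = 25 and 3·y_loom time + 4·y_steam = 28.5.
This yields shadow prices y_loom time = 3.5, y_steam = 4.5.
Δz = y_steam·Δb = 4.5 × (-2) = -9, so new z* = 1376 − 9 = 1367.

1367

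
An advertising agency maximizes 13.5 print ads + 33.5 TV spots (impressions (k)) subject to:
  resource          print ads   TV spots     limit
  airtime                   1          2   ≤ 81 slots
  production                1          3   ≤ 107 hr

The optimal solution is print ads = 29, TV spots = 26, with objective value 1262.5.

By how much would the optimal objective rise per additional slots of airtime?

7

Both airtime and production are binding at x*.
Dual feasibility on the basic columns requires 1·y_airtime + 1·y_production = 13.5, 2·y_airtime + 3·y_production = 33.5.
This yields shadow prices y_airtime = 7, y_production = 6.5.
Shadow price of airtime = 7.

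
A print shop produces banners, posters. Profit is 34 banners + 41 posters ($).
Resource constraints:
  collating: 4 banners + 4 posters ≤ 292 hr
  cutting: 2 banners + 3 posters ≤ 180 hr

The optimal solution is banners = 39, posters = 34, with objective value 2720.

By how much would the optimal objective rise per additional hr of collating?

5

Both collating and cutting are binding at x*.
The binding rows give the dual system: 4·y_collating + 2·y_cutting = 34 and 4·y_collating + 3·y_cutting = 41.
→ y_collating = 5 and y_cutting = 7.
Shadow price of collating = 5.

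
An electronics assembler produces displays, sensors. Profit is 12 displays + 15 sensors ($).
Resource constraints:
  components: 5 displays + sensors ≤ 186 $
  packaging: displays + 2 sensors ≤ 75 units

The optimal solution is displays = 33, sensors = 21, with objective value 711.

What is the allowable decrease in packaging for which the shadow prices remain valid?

Binding constraints: components, packaging. The basis is B = [[5,1],[1,2]] with det 9.
Per unit decrease in packaging, x* moves by d = (0.1111, -0.5556).
The basis stays optimal until sensors reaches 0; allowable decrease = 37.8 units.

37.8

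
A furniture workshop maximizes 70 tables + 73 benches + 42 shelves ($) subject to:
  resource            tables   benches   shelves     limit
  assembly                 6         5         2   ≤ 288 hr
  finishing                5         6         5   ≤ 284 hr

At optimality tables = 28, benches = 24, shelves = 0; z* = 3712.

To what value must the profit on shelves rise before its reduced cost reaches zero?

Check each constraint at x*: assembly 288/288 (tight); finishing 284/284 (tight).
From A_Bᵀ y = c: 6·y_assembly + 5·y_finishing = 70; 5·y_assembly + 6·y_finishing = 73.
Solving: y_assembly = 5, y_finishing = 8.
shelves enters the basis when its profit ≥ yᵀa₃ = 5·2 + 8·5 = 50.

50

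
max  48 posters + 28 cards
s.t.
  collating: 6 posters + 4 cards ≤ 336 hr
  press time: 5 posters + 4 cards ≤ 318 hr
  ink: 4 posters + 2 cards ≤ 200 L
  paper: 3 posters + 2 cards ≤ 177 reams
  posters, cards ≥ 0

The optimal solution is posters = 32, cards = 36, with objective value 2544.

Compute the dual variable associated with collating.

4

Check each constraint at x*: collating 336/336 (tight); press time 304/318 (slack 14); ink 200/200 (tight); paper 168/177 (slack 9).
Since press time, paper are not tight, their duals are 0.
From A_Bᵀ y = c: 6·y_collating + 4·y_ink = 48; 4·y_collating + 2·y_ink = 28.
Solving: y_collating = 4, y_ink = 6.
Shadow price of collating = 4.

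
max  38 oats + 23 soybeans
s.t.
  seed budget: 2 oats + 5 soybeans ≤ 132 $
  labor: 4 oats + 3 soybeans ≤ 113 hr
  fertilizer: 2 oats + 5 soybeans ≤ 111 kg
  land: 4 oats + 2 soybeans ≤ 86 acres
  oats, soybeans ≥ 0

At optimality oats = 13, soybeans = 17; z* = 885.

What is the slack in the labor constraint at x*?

10

labor used = 4·13 + 3·17 = 103; slack = 113 − 103 = 10.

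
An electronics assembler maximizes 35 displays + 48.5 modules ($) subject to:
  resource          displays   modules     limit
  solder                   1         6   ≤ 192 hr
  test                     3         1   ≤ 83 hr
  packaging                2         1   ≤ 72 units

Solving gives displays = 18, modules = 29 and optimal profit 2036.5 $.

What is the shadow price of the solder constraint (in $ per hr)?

6.5

At the optimum: solder uses 192 of 192 (binding); test uses 83 of 83 (binding); packaging uses 65 of 72 (slack = 7).
By complementary slackness, y = 0 for the non-binding constraint.
From A_Bᵀ y = c: 1·y_solder + 3·y_test = 35; 6·y_solder + 1·y_test = 48.5.
Solving: y_solder = 6.5, y_test = 9.5.
Shadow price of solder = 6.5.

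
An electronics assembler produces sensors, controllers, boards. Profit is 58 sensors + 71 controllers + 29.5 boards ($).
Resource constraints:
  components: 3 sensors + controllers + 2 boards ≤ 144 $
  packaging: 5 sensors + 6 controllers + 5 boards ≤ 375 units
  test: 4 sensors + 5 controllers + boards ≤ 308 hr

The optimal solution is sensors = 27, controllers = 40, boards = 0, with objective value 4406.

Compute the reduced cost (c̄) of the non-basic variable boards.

-7.5

Check each constraint at x*: components 121/144 (slack 23); packaging 375/375 (tight); test 308/308 (tight).
By complementary slackness, y = 0 for the non-binding constraint.
From A_Bᵀ y = c: 5·y_packaging + 4·y_test = 58; 6·y_packaging + 5·y_test = 71.
→ y_packaging = 6 and y_test = 7.
Reduced cost of boards: c₃ − yᵀa₃ = 29.5 − (6·5 + 7·1) = 29.5 − 37 = -7.5.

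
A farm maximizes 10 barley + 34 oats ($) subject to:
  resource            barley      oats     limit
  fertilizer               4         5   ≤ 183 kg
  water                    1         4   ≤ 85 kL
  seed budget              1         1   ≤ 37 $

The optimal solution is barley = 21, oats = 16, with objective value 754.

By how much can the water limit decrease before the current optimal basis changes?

48

Binding constraints: water, seed budget. The basis is B = [[1,4],[1,1]] with det -3.
Per unit decrease in water, x* moves by d = (0.3333, -0.3333).
The basis stays optimal until oats reaches 0; allowable decrease = 48 kL.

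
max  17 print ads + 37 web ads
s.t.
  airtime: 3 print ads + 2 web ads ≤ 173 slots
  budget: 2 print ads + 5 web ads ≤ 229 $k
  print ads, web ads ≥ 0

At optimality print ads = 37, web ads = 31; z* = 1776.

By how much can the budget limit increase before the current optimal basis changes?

Binding constraints: airtime, budget. The basis is B = [[3,2],[2,5]] with det 11.
Per unit increase in budget, x* moves by d = (-0.1818, 0.2727).
The basis stays optimal until print ads reaches 0; allowable increase = 203.5 $k.

203.5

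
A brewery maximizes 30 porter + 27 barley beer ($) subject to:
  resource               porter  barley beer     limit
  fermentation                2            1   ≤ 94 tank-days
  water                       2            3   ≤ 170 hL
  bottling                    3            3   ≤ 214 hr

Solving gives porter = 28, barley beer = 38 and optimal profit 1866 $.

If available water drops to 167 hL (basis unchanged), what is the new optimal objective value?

Check each constraint at x*: fermentation 94/94 (tight); water 170/170 (tight); bottling 198/214 (slack 16).
Since bottling is not tight, its dual is 0.
From A_Bᵀ y = c: 2·y_fermentation + 2·y_water = 30; 1·y_fermentation + 3·y_water = 27.
→ y_fermentation = 9 and y_water = 6.
Δz = y_water·Δb = 6 × (-3) = -18, so new z* = 1866 − 18 = 1848.

1848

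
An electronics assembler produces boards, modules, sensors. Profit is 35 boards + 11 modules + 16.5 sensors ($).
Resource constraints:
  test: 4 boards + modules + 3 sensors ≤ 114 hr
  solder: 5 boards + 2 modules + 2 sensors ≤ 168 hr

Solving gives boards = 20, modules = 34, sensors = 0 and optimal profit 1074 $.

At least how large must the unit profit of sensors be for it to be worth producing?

21

Check each constraint at x*: test 114/114 (tight); solder 168/168 (tight).
From A_Bᵀ y = c: 4·y_test + 5·y_solder = 35; 1·y_test + 2·y_solder = 11.
This yields shadow prices y_test = 5, y_solder = 3.
sensors enters the basis when its profit ≥ yᵀa₃ = 5·3 + 3·2 = 21.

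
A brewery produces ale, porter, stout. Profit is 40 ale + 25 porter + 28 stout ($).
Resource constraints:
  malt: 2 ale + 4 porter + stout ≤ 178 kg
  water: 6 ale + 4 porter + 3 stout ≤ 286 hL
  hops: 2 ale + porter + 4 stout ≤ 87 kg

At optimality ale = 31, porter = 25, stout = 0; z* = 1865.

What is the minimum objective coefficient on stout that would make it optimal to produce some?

Check each constraint at x*: malt 162/178 (slack 16); water 286/286 (tight); hops 87/87 (tight).
Slack constraints have shadow price 0 (complementary slackness).
Dual feasibility on the basic columns requires 6·y_water + 2·y_hops = 40, 4·y_water + 1·y_hops = 25.
This yields shadow prices y_water = 5, y_hops = 5.
stout enters the basis when its profit ≥ yᵀa₃ = 5·3 + 5·4 = 35.

35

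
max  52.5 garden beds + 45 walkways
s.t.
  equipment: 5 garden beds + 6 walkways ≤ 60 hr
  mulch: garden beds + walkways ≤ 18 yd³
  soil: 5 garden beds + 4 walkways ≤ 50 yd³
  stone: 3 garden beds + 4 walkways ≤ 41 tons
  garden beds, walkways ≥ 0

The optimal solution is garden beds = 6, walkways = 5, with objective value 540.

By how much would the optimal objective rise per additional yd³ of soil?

At the optimum: equipment uses 60 of 60 (binding); mulch uses 11 of 18 (slack = 7); soil uses 50 of 50 (binding); stone uses 38 of 41 (slack = 3).
Since mulch, stone are not tight, their duals are 0.
The binding rows give the dual system: 5·y_equipment + 5·y_soil = 52.5 and 6·y_equipment + 4·y_soil = 45.
Solving: y_equipment = 1.5, y_soil = 9.
Shadow price of soil = 9.

9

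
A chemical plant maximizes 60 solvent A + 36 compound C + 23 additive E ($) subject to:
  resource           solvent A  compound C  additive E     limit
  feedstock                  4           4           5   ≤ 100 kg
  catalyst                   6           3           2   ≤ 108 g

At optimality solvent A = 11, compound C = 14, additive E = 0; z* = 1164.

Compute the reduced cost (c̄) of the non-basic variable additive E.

-8

Both feedstock and catalyst are binding at x*.
Dual feasibility on the basic columns requires 4·y_feedstock + 6·y_catalyst = 60, 4·y_feedstock + 3·y_catalyst = 36.
This yields shadow prices y_feedstock = 3, y_catalyst = 8.
Reduced cost of additive E: c₃ − yᵀa₃ = 23 − (3·5 + 8·2) = 23 − 31 = -8.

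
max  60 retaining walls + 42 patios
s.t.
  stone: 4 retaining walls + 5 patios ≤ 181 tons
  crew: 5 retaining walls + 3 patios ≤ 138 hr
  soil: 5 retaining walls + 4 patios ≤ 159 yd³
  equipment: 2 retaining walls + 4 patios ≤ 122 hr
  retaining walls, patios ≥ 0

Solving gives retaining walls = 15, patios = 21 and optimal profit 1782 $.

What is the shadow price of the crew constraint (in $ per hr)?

At the optimum: stone uses 165 of 181 (slack = 16); crew uses 138 of 138 (binding); soil uses 159 of 159 (binding); equipment uses 114 of 122 (slack = 8).
Since stone, equipment are not tight, their duals are 0.
The binding rows give the dual system: 5·y_crew + 5·y_soil = 60 and 3·y_crew + 4·y_soil = 42.
→ y_crew = 6 and y_soil = 6.
Shadow price of crew = 6.

6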